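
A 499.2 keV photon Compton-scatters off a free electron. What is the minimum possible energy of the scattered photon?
169.0015 keV (at θ = 180°)

The scattered photon has minimum energy when its wavelength is maximum, i.e., when the Compton shift Δλ = λ_C(1 − cos θ) is maximum. This occurs at θ = 180° (backscattering), giving Δλ_max = 2λ_C = 4.8526 pm.

Initial wavelength: λ₀ = hc/E₀ = 2.4837 pm
Maximum final wavelength: λ'_max = λ₀ + 2λ_C = 2.4837 + 4.8526 = 7.3363 pm
Minimum final energy: E'_min = hc/λ'_max = 169.0015 keV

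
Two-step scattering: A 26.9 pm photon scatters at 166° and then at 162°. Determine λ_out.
36.4144 pm

Apply Compton shift twice:

First scattering at θ₁ = 166°:
Δλ₁ = λ_C(1 - cos(166°))
Δλ₁ = 2.4263 × 1.9703
Δλ₁ = 4.7805 pm

After first scattering:
λ₁ = 26.9 + 4.7805 = 31.6805 pm

Second scattering at θ₂ = 162°:
Δλ₂ = λ_C(1 - cos(162°))
Δλ₂ = 2.4263 × 1.9511
Δλ₂ = 4.7339 pm

Final wavelength:
λ₂ = 31.6805 + 4.7339 = 36.4144 pm

Total shift: Δλ_total = 4.7805 + 4.7339 = 9.5144 pm

(Intermediate values are shown rounded; full precision is carried through to the final answer.)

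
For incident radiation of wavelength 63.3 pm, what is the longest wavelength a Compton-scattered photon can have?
68.1526 pm (at θ = 180°)

The Compton shift is Δλ = λ_C(1 − cos θ).

Since cos θ ranges from −1 to 1, the factor (1 − cos θ) ranges from 0 to 2; the maximum shift occurs at θ = 180° (backscattering):
Δλ_max = 2λ_C = 2 × 2.4263 pm = 4.8526 pm

Maximum scattered wavelength:
λ'_max = λ₀ + Δλ_max = 63.3 + 4.8526 = 68.1526 pm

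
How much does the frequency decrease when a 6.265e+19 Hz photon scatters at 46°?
8.399e+18 Hz (decrease)

Convert frequency to wavelength (c = 299792458 m/s):
λ₀ = c/f₀ = 299792458/6.265e+19 = 4.7851949e-12 m = 4.7852 pm

Calculate Compton shift:
Δλ = λ_C(1 - cos(46°)) = 0.7409 pm

Final wavelength:
λ' = λ₀ + Δλ = 4.7852 + 0.7409 = 5.5260 pm

Final frequency:
f' = c/λ' = 299792458/5.5260484e-12 = 5.4250784e+19 Hz

Frequency shift (decrease):
Δf = f₀ - f' = 6.265e+19 - 5.4250784e+19 = 8.399e+18 Hz

(Intermediate values are shown rounded; full precision is carried through to the final answer.)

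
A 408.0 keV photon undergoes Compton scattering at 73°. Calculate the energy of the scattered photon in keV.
260.7035 keV

First convert energy to wavelength:
λ = hc/E, with hc ≈ 1239.842 keV·pm (i.e. 1239.842 eV·nm)

For E = 408.0 keV = 408000 eV:
λ = 1239.842 keV·pm / 408.0 keV
λ = 3.0388 pm

Calculate the Compton shift:
Δλ = λ_C(1 - cos(73°)) = 2.4263 × 0.7076
Δλ = 1.7169 pm

Final wavelength:
λ' = 3.0388 + 1.7169 = 4.7558 pm

Final energy:
E' = hc/λ' = 1239.842 / 4.7558 = 260.7035 keV

(Intermediate values are shown rounded; full precision is carried through to the final answer.)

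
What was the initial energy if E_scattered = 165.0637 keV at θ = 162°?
446.3997 keV

Convert final energy to wavelength (hc ≈ 1239.842 keV·pm):
λ' = hc/E' = 1239.842 / 165.0637 = 7.5113 pm

Calculate the Compton shift:
Δλ = λ_C(1 - cos(162°))
Δλ = 2.4263 × (1 - cos(162°))
Δλ = 4.7339 pm

Initial wavelength:
λ = λ' - Δλ = 7.5113 - 4.7339 = 2.7774 pm

Initial energy:
E = hc/λ = 1239.842 / 2.7774 = 446.3997 keV

(Intermediate values are shown rounded; full precision is carried through to the final answer.)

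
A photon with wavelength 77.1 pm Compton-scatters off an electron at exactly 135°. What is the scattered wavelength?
81.2420 pm

Using the Compton formula: λ' = λ + λ_C(1 − cos θ)

For θ = 135°, cos θ = -√2/2 (exact) ≈ -0.7071, so:
1 − cos 135° = 1 − (-√2/2) ≈ 1.7071

Δλ = λ_C × 1.7071 = 2.4263 × 1.7071 = 4.1420 pm

λ' = 77.1 + 4.1420 = 81.2420 pm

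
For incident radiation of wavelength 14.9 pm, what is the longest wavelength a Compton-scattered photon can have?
19.7526 pm (at θ = 180°)

The Compton shift is Δλ = λ_C(1 − cos θ).

Since cos θ ranges from −1 to 1, the factor (1 − cos θ) ranges from 0 to 2; the maximum shift occurs at θ = 180° (backscattering):
Δλ_max = 2λ_C = 2 × 2.4263 pm = 4.8526 pm

Maximum scattered wavelength:
λ'_max = λ₀ + Δλ_max = 14.9 + 4.8526 = 19.7526 pm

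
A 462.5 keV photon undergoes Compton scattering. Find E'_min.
164.5802 keV (at θ = 180°)

The scattered photon has minimum energy when its wavelength is maximum, i.e., when the Compton shift Δλ = λ_C(1 − cos θ) is maximum. This occurs at θ = 180° (backscattering), giving Δλ_max = 2λ_C = 4.8526 pm.

Initial wavelength: λ₀ = hc/E₀ = 2.6807 pm
Maximum final wavelength: λ'_max = λ₀ + 2λ_C = 2.6807 + 4.8526 = 7.5334 pm
Minimum final energy: E'_min = hc/λ'_max = 164.5802 keV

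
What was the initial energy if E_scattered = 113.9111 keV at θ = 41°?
120.5000 keV

Convert final energy to wavelength (hc ≈ 1239.842 keV·pm):
λ' = hc/E' = 1239.842 / 113.9111 = 10.8843 pm

Calculate the Compton shift:
Δλ = λ_C(1 - cos(41°))
Δλ = 2.4263 × (1 - cos(41°))
Δλ = 0.5952 pm

Initial wavelength:
λ = λ' - Δλ = 10.8843 - 0.5952 = 10.2891 pm

Initial energy:
E = hc/λ = 1239.842 / 10.2891 = 120.5000 keV

(Intermediate values are shown rounded; full precision is carried through to the final answer.)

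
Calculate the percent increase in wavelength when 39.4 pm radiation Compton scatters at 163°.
12.0472%

Calculate the Compton shift:
Δλ = λ_C(1 - cos(163°))
Δλ = 2.4263 × (1 - cos(163°))
Δλ = 2.4263 × 1.9563
Δλ = 4.7466 pm

Percentage change:
(Δλ/λ₀) × 100 = (4.7466/39.4) × 100
= 12.0472%

(Intermediate values are shown rounded; full precision is carried through to the final answer.)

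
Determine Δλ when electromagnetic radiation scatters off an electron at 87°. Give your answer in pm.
2.2993 pm

Using the Compton scattering formula:
Δλ = λ_C(1 - cos θ)

where λ_C = h/(m_e·c) ≈ 2.4263 pm is the Compton wavelength of an electron.

For θ = 87°:
cos(87°) = 0.0523
1 - cos(87°) = 0.9477

Δλ = 2.4263 × 0.9477
Δλ = 2.2993 pm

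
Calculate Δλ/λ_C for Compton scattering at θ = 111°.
1.3584 λ_C

The Compton shift formula is:
Δλ = λ_C(1 - cos θ)

Dividing both sides by λ_C:
Δλ/λ_C = 1 - cos θ

For θ = 111°:
Δλ/λ_C = 1 - cos(111°)
Δλ/λ_C = 1 - -0.3584
Δλ/λ_C = 1.3584

This means the shift is 1.3584 × λ_C = 3.2958 pm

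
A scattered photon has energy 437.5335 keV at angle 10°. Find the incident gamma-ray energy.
443.3000 keV

Convert final energy to wavelength (hc ≈ 1239.842 keV·pm):
λ' = hc/E' = 1239.842 / 437.5335 = 2.8337 pm

Calculate the Compton shift:
Δλ = λ_C(1 - cos(10°))
Δλ = 2.4263 × (1 - cos(10°))
Δλ = 0.0369 pm

Initial wavelength:
λ = λ' - Δλ = 2.8337 - 0.0369 = 2.7968 pm

Initial energy:
E = hc/λ = 1239.842 / 2.7968 = 443.3000 keV

(Intermediate values are shown rounded; full precision is carried through to the final answer.)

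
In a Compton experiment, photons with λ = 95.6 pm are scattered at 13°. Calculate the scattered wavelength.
95.6622 pm

Using the Compton scattering formula:
λ' = λ + Δλ = λ + λ_C(1 - cos θ)

Given:
- Initial wavelength λ = 95.6 pm
- Scattering angle θ = 13°
- Compton wavelength λ_C ≈ 2.4263 pm

Calculate the shift:
Δλ = 2.4263 × (1 - cos(13°))
Δλ = 2.4263 × 0.0256
Δλ = 0.0622 pm

Final wavelength:
λ' = 95.6 + 0.0622 = 95.6622 pm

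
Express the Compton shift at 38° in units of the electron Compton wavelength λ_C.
0.2120 λ_C

The Compton shift formula is:
Δλ = λ_C(1 - cos θ)

Dividing both sides by λ_C:
Δλ/λ_C = 1 - cos θ

For θ = 38°:
Δλ/λ_C = 1 - cos(38°)
Δλ/λ_C = 1 - 0.7880
Δλ/λ_C = 0.2120

This means the shift is 0.2120 × λ_C = 0.5144 pm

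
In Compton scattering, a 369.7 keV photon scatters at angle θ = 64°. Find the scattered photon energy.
262.8828 keV

First convert energy to wavelength:
λ = hc/E, with hc ≈ 1239.842 keV·pm (i.e. 1239.842 eV·nm)

For E = 369.7 keV = 369700 eV:
λ = 1239.842 keV·pm / 369.7 keV
λ = 3.3536 pm

Calculate the Compton shift:
Δλ = λ_C(1 - cos(64°)) = 2.4263 × 0.5616
Δλ = 1.3627 pm

Final wavelength:
λ' = 3.3536 + 1.3627 = 4.7163 pm

Final energy:
E' = hc/λ' = 1239.842 / 4.7163 = 262.8828 keV

(Intermediate values are shown rounded; full precision is carried through to the final answer.)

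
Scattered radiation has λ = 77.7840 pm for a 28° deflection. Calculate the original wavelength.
77.5000 pm

From λ' = λ + Δλ, we have λ = λ' - Δλ

First calculate the Compton shift:
Δλ = λ_C(1 - cos θ)
Δλ = 2.4263 × (1 - cos(28°))
Δλ = 2.4263 × 0.1171
Δλ = 0.2840 pm

Initial wavelength:
λ = λ' - Δλ
λ = 77.7840 - 0.2840
λ = 77.5000 pm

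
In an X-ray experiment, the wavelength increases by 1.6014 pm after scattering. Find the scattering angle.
70.12°

From the Compton formula Δλ = λ_C(1 - cos θ), we can solve for θ:

cos θ = 1 - Δλ/λ_C

Given:
- Δλ = 1.6014 pm
- λ_C = h/(m_e·c) ≈ 2.42631024 pm

cos θ = 1 - 1.6014/2.42631024
cos θ = 1 - 0.660015
cos θ = 0.339985

θ = arccos(0.339985)
θ = 70.12°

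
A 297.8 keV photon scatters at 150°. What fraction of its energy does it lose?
0.5210 (or 52.10%)

Calculate initial and final photon energies:

Initial: E₀ = 297.8 keV → λ₀ = 4.1633 pm
Compton shift: Δλ = 4.5276 pm
Final wavelength: λ' = 8.6909 pm
Final energy: E' = 142.6599 keV

Fractional energy loss:
(E₀ - E')/E₀ = (297.8000 - 142.6599)/297.8000
= 155.1401/297.8000
= 0.5210
= 52.10%

(Intermediate values are shown rounded; full precision is carried through to the final answer.)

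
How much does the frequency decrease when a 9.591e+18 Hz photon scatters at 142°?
1.169e+18 Hz (decrease)

Convert frequency to wavelength (c = 299792458 m/s):
λ₀ = c/f₀ = 299792458/9.591e+18 = 3.1257685e-11 m = 31.2577 pm

Calculate Compton shift:
Δλ = λ_C(1 - cos(142°)) = 4.3383 pm

Final wavelength:
λ' = λ₀ + Δλ = 31.2577 + 4.3383 = 35.5960 pm

Final frequency:
f' = c/λ' = 299792458/3.5595954e-11 = 8.4220937e+18 Hz

Frequency shift (decrease):
Δf = f₀ - f' = 9.591e+18 - 8.4220937e+18 = 1.169e+18 Hz

(Intermediate values are shown rounded; full precision is carried through to the final answer.)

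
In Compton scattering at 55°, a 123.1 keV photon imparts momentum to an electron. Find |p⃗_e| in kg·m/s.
5.8180e-23 kg·m/s

The electron is initially at rest, so by conservation of momentum:
p⃗_e = p⃗₀ − p⃗'  (incident photon momentum minus scattered photon momentum)

Photon momentum magnitudes (p = h/λ = E/c):
λ₀ = hc/E₀ = 10.0718 pm → p₀ = h/λ₀ = 6.5788e-23 kg·m/s
Δλ = λ_C(1 − cos 55°) = 1.0346 pm
λ' = 11.1065 pm → p' = h/λ' = 5.9660e-23 kg·m/s

The scattered photon makes angle θ = 55° with the incident direction, so by the law of cosines:
|p⃗_e|² = p₀² + p'² − 2p₀p'cos θ
|p⃗_e|² = (6.5788e-23)² + (5.9660e-23)² − 2·6.5788e-23·5.9660e-23·cos(55°)
|p⃗_e| = 5.8180e-23 kg·m/s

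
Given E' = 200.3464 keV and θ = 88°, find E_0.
322.2999 keV

Convert final energy to wavelength (hc ≈ 1239.842 keV·pm):
λ' = hc/E' = 1239.842 / 200.3464 = 6.1885 pm

Calculate the Compton shift:
Δλ = λ_C(1 - cos(88°))
Δλ = 2.4263 × (1 - cos(88°))
Δλ = 2.3416 pm

Initial wavelength:
λ = λ' - Δλ = 6.1885 - 2.3416 = 3.8469 pm

Initial energy:
E = hc/λ = 1239.842 / 3.8469 = 322.2999 keV

(Intermediate values are shown rounded; full precision is carried through to the final answer.)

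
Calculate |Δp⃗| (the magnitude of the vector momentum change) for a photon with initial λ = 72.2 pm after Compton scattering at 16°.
2.5529e-24 kg·m/s

Photon momentum magnitude is p = h/λ.

Initial momentum:
p₀ = h/λ = 6.6261e-34/7.2200e-11 = 9.1774e-24 kg·m/s

After scattering:
λ' = λ + Δλ = 72.2 + 0.0940 = 72.2940 pm
p' = h/λ' = 6.6261e-34/7.2294e-11 = 9.1655e-24 kg·m/s

Momentum is a vector; the scattered photon's direction makes angle θ = 16° with the incident direction. The magnitude of the vector change Δp⃗ = p⃗₀ − p⃗' is found from the law of cosines:
|Δp⃗|² = p₀² + p'² − 2p₀p'cos θ
|Δp⃗|² = (9.1774e-24)² + (9.1655e-24)² − 2·9.1774e-24·9.1655e-24·cos(16°)
|Δp⃗| = 2.5529e-24 kg·m/s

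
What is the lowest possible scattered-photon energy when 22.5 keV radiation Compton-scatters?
20.6790 keV (at θ = 180°)

The scattered photon has minimum energy when its wavelength is maximum, i.e., when the Compton shift Δλ = λ_C(1 − cos θ) is maximum. This occurs at θ = 180° (backscattering), giving Δλ_max = 2λ_C = 4.8526 pm.

Initial wavelength: λ₀ = hc/E₀ = 55.1041 pm
Maximum final wavelength: λ'_max = λ₀ + 2λ_C = 55.1041 + 4.8526 = 59.9567 pm
Minimum final energy: E'_min = hc/λ'_max = 20.6790 keV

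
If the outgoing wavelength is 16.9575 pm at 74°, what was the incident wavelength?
15.2000 pm

From λ' = λ + Δλ, we have λ = λ' - Δλ

First calculate the Compton shift:
Δλ = λ_C(1 - cos θ)
Δλ = 2.4263 × (1 - cos(74°))
Δλ = 2.4263 × 0.7244
Δλ = 1.7575 pm

Initial wavelength:
λ = λ' - Δλ
λ = 16.9575 - 1.7575
λ = 15.2000 pm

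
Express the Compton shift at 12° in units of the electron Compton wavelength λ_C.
0.0219 λ_C

The Compton shift formula is:
Δλ = λ_C(1 - cos θ)

Dividing both sides by λ_C:
Δλ/λ_C = 1 - cos θ

For θ = 12°:
Δλ/λ_C = 1 - cos(12°)
Δλ/λ_C = 1 - 0.9781
Δλ/λ_C = 0.0219

This means the shift is 0.0219 × λ_C = 0.0530 pm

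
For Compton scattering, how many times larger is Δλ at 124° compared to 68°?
124° produces the larger shift by a factor of 2.493

Calculate both shifts using Δλ = λ_C(1 - cos θ):

For θ₁ = 68°:
Δλ₁ = 2.4263 × (1 - cos(68°))
Δλ₁ = 2.4263 × 0.6254
Δλ₁ = 1.5174 pm

For θ₂ = 124°:
Δλ₂ = 2.4263 × (1 - cos(124°))
Δλ₂ = 2.4263 × 1.5592
Δλ₂ = 3.7831 pm

The 124° angle produces the larger shift.
Ratio: 3.7831/1.5174 = 2.493

(Intermediate values are shown rounded; full precision is carried through to the final answer.)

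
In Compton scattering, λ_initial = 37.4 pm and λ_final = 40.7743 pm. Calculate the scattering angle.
113.00°

First find the wavelength shift:
Δλ = λ' - λ = 40.7743 - 37.4 = 3.3743 pm

Using Δλ = λ_C(1 - cos θ), with λ_C = h/(m_e·c) ≈ 2.42631024 pm:
cos θ = 1 - Δλ/λ_C
cos θ = 1 - 3.3743/2.42631024
cos θ = -0.390713

θ = arccos(-0.390713)
θ = 113.00°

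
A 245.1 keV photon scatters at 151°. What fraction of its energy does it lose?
0.4735 (or 47.35%)

Calculate initial and final photon energies:

Initial: E₀ = 245.1 keV → λ₀ = 5.0585 pm
Compton shift: Δλ = 4.5484 pm
Final wavelength: λ' = 9.6069 pm
Final energy: E' = 129.0571 keV

Fractional energy loss:
(E₀ - E')/E₀ = (245.1000 - 129.0571)/245.1000
= 116.0429/245.1000
= 0.4735
= 47.35%

(Intermediate values are shown rounded; full precision is carried through to the final answer.)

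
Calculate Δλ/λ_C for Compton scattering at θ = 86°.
0.9302 λ_C

The Compton shift formula is:
Δλ = λ_C(1 - cos θ)

Dividing both sides by λ_C:
Δλ/λ_C = 1 - cos θ

For θ = 86°:
Δλ/λ_C = 1 - cos(86°)
Δλ/λ_C = 1 - 0.0698
Δλ/λ_C = 0.9302

This means the shift is 0.9302 × λ_C = 2.2571 pm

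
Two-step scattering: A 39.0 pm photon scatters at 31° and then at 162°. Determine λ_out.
44.0804 pm

Apply Compton shift twice:

First scattering at θ₁ = 31°:
Δλ₁ = λ_C(1 - cos(31°))
Δλ₁ = 2.4263 × 0.1428
Δλ₁ = 0.3466 pm

After first scattering:
λ₁ = 39.0 + 0.3466 = 39.3466 pm

Second scattering at θ₂ = 162°:
Δλ₂ = λ_C(1 - cos(162°))
Δλ₂ = 2.4263 × 1.9511
Δλ₂ = 4.7339 pm

Final wavelength:
λ₂ = 39.3466 + 4.7339 = 44.0804 pm

Total shift: Δλ_total = 0.3466 + 4.7339 = 5.0804 pm

(Intermediate values are shown rounded; full precision is carried through to the final answer.)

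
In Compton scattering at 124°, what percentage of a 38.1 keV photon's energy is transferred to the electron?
0.1041 (or 10.41%)

Calculate initial and final photon energies:

Initial: E₀ = 38.1 keV → λ₀ = 32.5418 pm
Compton shift: Δλ = 3.7831 pm
Final wavelength: λ' = 36.3249 pm
Final energy: E' = 34.1320 keV

Fractional energy loss:
(E₀ - E')/E₀ = (38.1000 - 34.1320)/38.1000
= 3.9680/38.1000
= 0.1041
= 10.41%

(Intermediate values are shown rounded; full precision is carried through to the final answer.)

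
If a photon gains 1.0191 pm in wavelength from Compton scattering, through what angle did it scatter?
54.55°

From the Compton formula Δλ = λ_C(1 - cos θ), we can solve for θ:

cos θ = 1 - Δλ/λ_C

Given:
- Δλ = 1.0191 pm
- λ_C = h/(m_e·c) ≈ 2.42631024 pm

cos θ = 1 - 1.0191/2.42631024
cos θ = 1 - 0.420020
cos θ = 0.579980

θ = arccos(0.579980)
θ = 54.55°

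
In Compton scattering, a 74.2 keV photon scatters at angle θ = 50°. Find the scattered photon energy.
70.5411 keV

First convert energy to wavelength:
λ = hc/E, with hc ≈ 1239.842 keV·pm (i.e. 1239.842 eV·nm)

For E = 74.2 keV = 74200 eV:
λ = 1239.842 keV·pm / 74.2 keV
λ = 16.7095 pm

Calculate the Compton shift:
Δλ = λ_C(1 - cos(50°)) = 2.4263 × 0.3572
Δλ = 0.8667 pm

Final wavelength:
λ' = 16.7095 + 0.8667 = 17.5762 pm

Final energy:
E' = hc/λ' = 1239.842 / 17.5762 = 70.5411 keV

(Intermediate values are shown rounded; full precision is carried through to the final answer.)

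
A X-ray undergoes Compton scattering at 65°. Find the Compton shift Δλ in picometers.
1.4009 pm

Using the Compton scattering formula:
Δλ = λ_C(1 - cos θ)

where λ_C = h/(m_e·c) ≈ 2.4263 pm is the Compton wavelength of an electron.

For θ = 65°:
cos(65°) = 0.4226
1 - cos(65°) = 0.5774

Δλ = 2.4263 × 0.5774
Δλ = 1.4009 pm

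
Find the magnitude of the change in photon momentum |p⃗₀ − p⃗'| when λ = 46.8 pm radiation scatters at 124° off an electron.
2.4072e-23 kg·m/s

Photon momentum magnitude is p = h/λ.

Initial momentum:
p₀ = h/λ = 6.6261e-34/4.6800e-11 = 1.4158e-23 kg·m/s

After scattering:
λ' = λ + Δλ = 46.8 + 3.7831 = 50.5831 pm
p' = h/λ' = 6.6261e-34/5.0583e-11 = 1.3099e-23 kg·m/s

Momentum is a vector; the scattered photon's direction makes angle θ = 124° with the incident direction. The magnitude of the vector change Δp⃗ = p⃗₀ − p⃗' is found from the law of cosines:
|Δp⃗|² = p₀² + p'² − 2p₀p'cos θ
|Δp⃗|² = (1.4158e-23)² + (1.3099e-23)² − 2·1.4158e-23·1.3099e-23·cos(124°)
|Δp⃗| = 2.4072e-23 kg·m/s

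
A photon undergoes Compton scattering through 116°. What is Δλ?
3.4899 pm

Using the Compton scattering formula:
Δλ = λ_C(1 - cos θ)

where λ_C = h/(m_e·c) ≈ 2.4263 pm is the Compton wavelength of an electron.

For θ = 116°:
cos(116°) = -0.4384
1 - cos(116°) = 1.4384

Δλ = 2.4263 × 1.4384
Δλ = 3.4899 pm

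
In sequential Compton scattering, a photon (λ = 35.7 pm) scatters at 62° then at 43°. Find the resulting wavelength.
37.6390 pm

Apply Compton shift twice:

First scattering at θ₁ = 62°:
Δλ₁ = λ_C(1 - cos(62°))
Δλ₁ = 2.4263 × 0.5305
Δλ₁ = 1.2872 pm

After first scattering:
λ₁ = 35.7 + 1.2872 = 36.9872 pm

Second scattering at θ₂ = 43°:
Δλ₂ = λ_C(1 - cos(43°))
Δλ₂ = 2.4263 × 0.2686
Δλ₂ = 0.6518 pm

Final wavelength:
λ₂ = 36.9872 + 0.6518 = 37.6390 pm

Total shift: Δλ_total = 1.2872 + 0.6518 = 1.9390 pm

(Intermediate values are shown rounded; full precision is carried through to the final answer.)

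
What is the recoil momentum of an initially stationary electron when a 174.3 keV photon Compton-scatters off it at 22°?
3.5187e-23 kg·m/s

The electron is initially at rest, so by conservation of momentum:
p⃗_e = p⃗₀ − p⃗'  (incident photon momentum minus scattered photon momentum)

Photon momentum magnitudes (p = h/λ = E/c):
λ₀ = hc/E₀ = 7.1133 pm → p₀ = h/λ₀ = 9.3151e-23 kg·m/s
Δλ = λ_C(1 − cos 22°) = 0.1767 pm
λ' = 7.2899 pm → p' = h/λ' = 9.0893e-23 kg·m/s

The scattered photon makes angle θ = 22° with the incident direction, so by the law of cosines:
|p⃗_e|² = p₀² + p'² − 2p₀p'cos θ
|p⃗_e|² = (9.3151e-23)² + (9.0893e-23)² − 2·9.3151e-23·9.0893e-23·cos(22°)
|p⃗_e| = 3.5187e-23 kg·m/s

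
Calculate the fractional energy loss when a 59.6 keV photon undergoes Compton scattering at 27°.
0.0126 (or 1.26%)

Calculate initial and final photon energies:

Initial: E₀ = 59.6 keV → λ₀ = 20.8027 pm
Compton shift: Δλ = 0.2645 pm
Final wavelength: λ' = 21.0672 pm
Final energy: E' = 58.8519 keV

Fractional energy loss:
(E₀ - E')/E₀ = (59.6000 - 58.8519)/59.6000
= 0.7481/59.6000
= 0.0126
= 1.26%

(Intermediate values are shown rounded; full precision is carried through to the final answer.)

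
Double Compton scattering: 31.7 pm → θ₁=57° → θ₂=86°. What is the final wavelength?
35.0619 pm

Apply Compton shift twice:

First scattering at θ₁ = 57°:
Δλ₁ = λ_C(1 - cos(57°))
Δλ₁ = 2.4263 × 0.4554
Δλ₁ = 1.1048 pm

After first scattering:
λ₁ = 31.7 + 1.1048 = 32.8048 pm

Second scattering at θ₂ = 86°:
Δλ₂ = λ_C(1 - cos(86°))
Δλ₂ = 2.4263 × 0.9302
Δλ₂ = 2.2571 pm

Final wavelength:
λ₂ = 32.8048 + 2.2571 = 35.0619 pm

Total shift: Δλ_total = 1.1048 + 2.2571 = 3.3619 pm

(Intermediate values are shown rounded; full precision is carried through to the final answer.)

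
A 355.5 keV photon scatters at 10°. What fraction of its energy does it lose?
0.0105 (or 1.05%)

Calculate initial and final photon energies:

Initial: E₀ = 355.5 keV → λ₀ = 3.4876 pm
Compton shift: Δλ = 0.0369 pm
Final wavelength: λ' = 3.5245 pm
Final energy: E' = 351.7820 keV

Fractional energy loss:
(E₀ - E')/E₀ = (355.5000 - 351.7820)/355.5000
= 3.7180/355.5000
= 0.0105
= 1.05%

(Intermediate values are shown rounded; full precision is carried through to the final answer.)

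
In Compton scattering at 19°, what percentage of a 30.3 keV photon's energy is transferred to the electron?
0.0032 (or 0.32%)

Calculate initial and final photon energies:

Initial: E₀ = 30.3 keV → λ₀ = 40.9189 pm
Compton shift: Δλ = 0.1322 pm
Final wavelength: λ' = 41.0511 pm
Final energy: E' = 30.2024 keV

Fractional energy loss:
(E₀ - E')/E₀ = (30.3000 - 30.2024)/30.3000
= 0.0976/30.3000
= 0.0032
= 0.32%

(Intermediate values are shown rounded; full precision is carried through to the final answer.)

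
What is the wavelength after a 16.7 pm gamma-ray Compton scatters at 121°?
20.3760 pm

Using the Compton scattering formula:
λ' = λ + Δλ = λ + λ_C(1 - cos θ)

Given:
- Initial wavelength λ = 16.7 pm
- Scattering angle θ = 121°
- Compton wavelength λ_C ≈ 2.4263 pm

Calculate the shift:
Δλ = 2.4263 × (1 - cos(121°))
Δλ = 2.4263 × 1.5150
Δλ = 3.6760 pm

Final wavelength:
λ' = 16.7 + 3.6760 = 20.3760 pm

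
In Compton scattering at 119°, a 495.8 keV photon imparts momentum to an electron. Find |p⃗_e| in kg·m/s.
3.3149e-22 kg·m/s

The electron is initially at rest, so by conservation of momentum:
p⃗_e = p⃗₀ − p⃗'  (incident photon momentum minus scattered photon momentum)

Photon momentum magnitudes (p = h/λ = E/c):
λ₀ = hc/E₀ = 2.5007 pm → p₀ = h/λ₀ = 2.6497e-22 kg·m/s
Δλ = λ_C(1 − cos 119°) = 3.6026 pm
λ' = 6.1033 pm → p' = h/λ' = 1.0857e-22 kg·m/s

The scattered photon makes angle θ = 119° with the incident direction, so by the law of cosines:
|p⃗_e|² = p₀² + p'² − 2p₀p'cos θ
|p⃗_e|² = (2.6497e-22)² + (1.0857e-22)² − 2·2.6497e-22·1.0857e-22·cos(119°)
|p⃗_e| = 3.3149e-22 kg·m/s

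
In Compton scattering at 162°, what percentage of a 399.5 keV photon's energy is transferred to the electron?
0.6040 (or 60.40%)

Calculate initial and final photon energies:

Initial: E₀ = 399.5 keV → λ₀ = 3.1035 pm
Compton shift: Δλ = 4.7339 pm
Final wavelength: λ' = 7.8374 pm
Final energy: E' = 158.1965 keV

Fractional energy loss:
(E₀ - E')/E₀ = (399.5000 - 158.1965)/399.5000
= 241.3035/399.5000
= 0.6040
= 60.40%

(Intermediate values are shown rounded; full precision is carried through to the final answer.)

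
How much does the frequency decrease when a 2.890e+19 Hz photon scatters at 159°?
9.000e+18 Hz (decrease)

Convert frequency to wavelength (c = 299792458 m/s):
λ₀ = c/f₀ = 299792458/2.890e+19 = 1.0373441e-11 m = 10.3734 pm

Calculate Compton shift:
Δλ = λ_C(1 - cos(159°)) = 4.6915 pm

Final wavelength:
λ' = λ₀ + Δλ = 10.3734 + 4.6915 = 15.0649 pm

Final frequency:
f' = c/λ' = 299792458/1.5064907e-11 = 1.9900053e+19 Hz

Frequency shift (decrease):
Δf = f₀ - f' = 2.890e+19 - 1.9900053e+19 = 9.000e+18 Hz

(Intermediate values are shown rounded; full precision is carried through to the final answer.)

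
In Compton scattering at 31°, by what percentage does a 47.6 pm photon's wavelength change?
0.7281%

Calculate the Compton shift:
Δλ = λ_C(1 - cos(31°))
Δλ = 2.4263 × (1 - cos(31°))
Δλ = 2.4263 × 0.1428
Δλ = 0.3466 pm

Percentage change:
(Δλ/λ₀) × 100 = (0.3466/47.6) × 100
= 0.7281%

(Intermediate values are shown rounded; full precision is carried through to the final answer.)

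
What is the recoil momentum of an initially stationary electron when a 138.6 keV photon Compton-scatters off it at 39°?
4.8207e-23 kg·m/s

The electron is initially at rest, so by conservation of momentum:
p⃗_e = p⃗₀ − p⃗'  (incident photon momentum minus scattered photon momentum)

Photon momentum magnitudes (p = h/λ = E/c):
λ₀ = hc/E₀ = 8.9455 pm → p₀ = h/λ₀ = 7.4072e-23 kg·m/s
Δλ = λ_C(1 − cos 39°) = 0.5407 pm
λ' = 9.4862 pm → p' = h/λ' = 6.9850e-23 kg·m/s

The scattered photon makes angle θ = 39° with the incident direction, so by the law of cosines:
|p⃗_e|² = p₀² + p'² − 2p₀p'cos θ
|p⃗_e|² = (7.4072e-23)² + (6.9850e-23)² − 2·7.4072e-23·6.9850e-23·cos(39°)
|p⃗_e| = 4.8207e-23 kg·m/s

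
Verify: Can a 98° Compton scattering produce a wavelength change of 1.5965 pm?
No, inconsistent

Calculate the expected shift for θ = 98°:

Δλ_expected = λ_C(1 - cos(98°))
Δλ_expected = 2.4263 × (1 - cos(98°))
Δλ_expected = 2.4263 × 1.1392
Δλ_expected = 2.7640 pm

Given shift: 1.5965 pm
Expected shift: 2.7640 pm
Difference: 1.1675 pm

The values do not match. The given shift corresponds to θ ≈ 70.0°, not 98°.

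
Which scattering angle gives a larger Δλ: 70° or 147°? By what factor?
147° produces the larger shift by a factor of 2.794

Calculate both shifts using Δλ = λ_C(1 - cos θ):

For θ₁ = 70°:
Δλ₁ = 2.4263 × (1 - cos(70°))
Δλ₁ = 2.4263 × 0.6580
Δλ₁ = 1.5965 pm

For θ₂ = 147°:
Δλ₂ = 2.4263 × (1 - cos(147°))
Δλ₂ = 2.4263 × 1.8387
Δλ₂ = 4.4612 pm

The 147° angle produces the larger shift.
Ratio: 4.4612/1.5965 = 2.794

(Intermediate values are shown rounded; full precision is carried through to the final answer.)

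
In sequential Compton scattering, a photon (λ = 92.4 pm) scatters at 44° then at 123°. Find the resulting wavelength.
96.8287 pm

Apply Compton shift twice:

First scattering at θ₁ = 44°:
Δλ₁ = λ_C(1 - cos(44°))
Δλ₁ = 2.4263 × 0.2807
Δλ₁ = 0.6810 pm

After first scattering:
λ₁ = 92.4 + 0.6810 = 93.0810 pm

Second scattering at θ₂ = 123°:
Δλ₂ = λ_C(1 - cos(123°))
Δλ₂ = 2.4263 × 1.5446
Δλ₂ = 3.7478 pm

Final wavelength:
λ₂ = 93.0810 + 3.7478 = 96.8287 pm

Total shift: Δλ_total = 0.6810 + 3.7478 = 4.4287 pm

(Intermediate values are shown rounded; full precision is carried through to the final answer.)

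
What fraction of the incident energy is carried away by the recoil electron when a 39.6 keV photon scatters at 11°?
0.0014 (or 0.14%)

Calculate initial and final photon energies:

Initial: E₀ = 39.6 keV → λ₀ = 31.3091 pm
Compton shift: Δλ = 0.0446 pm
Final wavelength: λ' = 31.3537 pm
Final energy: E' = 39.5437 keV

Fractional energy loss:
(E₀ - E')/E₀ = (39.6000 - 39.5437)/39.6000
= 0.0563/39.6000
= 0.0014
= 0.14%

(Intermediate values are shown rounded; full precision is carried through to the final answer.)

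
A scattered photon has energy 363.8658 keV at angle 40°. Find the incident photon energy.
436.5999 keV

Convert final energy to wavelength (hc ≈ 1239.842 keV·pm):
λ' = hc/E' = 1239.842 / 363.8658 = 3.4074 pm

Calculate the Compton shift:
Δλ = λ_C(1 - cos(40°))
Δλ = 2.4263 × (1 - cos(40°))
Δλ = 0.5676 pm

Initial wavelength:
λ = λ' - Δλ = 3.4074 - 0.5676 = 2.8398 pm

Initial energy:
E = hc/λ = 1239.842 / 2.8398 = 436.5999 keV

(Intermediate values are shown rounded; full precision is carried through to the final answer.)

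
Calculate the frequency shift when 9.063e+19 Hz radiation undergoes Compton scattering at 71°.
3.000e+19 Hz (decrease)

Convert frequency to wavelength (c = 299792458 m/s):
λ₀ = c/f₀ = 299792458/9.063e+19 = 3.3078722e-12 m = 3.3079 pm

Calculate Compton shift:
Δλ = λ_C(1 - cos(71°)) = 1.6364 pm

Final wavelength:
λ' = λ₀ + Δλ = 3.3079 + 1.6364 = 4.9443 pm

Final frequency:
f' = c/λ' = 299792458/4.9442531e-12 = 6.0634529e+19 Hz

Frequency shift (decrease):
Δf = f₀ - f' = 9.063e+19 - 6.0634529e+19 = 3.000e+19 Hz

(Intermediate values are shown rounded; full precision is carried through to the final answer.)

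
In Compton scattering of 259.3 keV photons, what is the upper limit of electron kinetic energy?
130.6071 keV

Maximum energy transfer occurs at θ = 180° (backscattering).

Initial photon: E₀ = 259.3 keV → λ₀ = 4.7815 pm

Maximum Compton shift (at 180°):
Δλ_max = 2λ_C = 2 × 2.4263 = 4.8526 pm

Final wavelength:
λ' = 4.7815 + 4.8526 = 9.6341 pm

Minimum photon energy (maximum energy to electron):
E'_min = hc/λ' = 128.6929 keV

Maximum electron kinetic energy:
K_max = E₀ - E'_min = 259.3000 - 128.6929 = 130.6071 keV

(Intermediate values are shown rounded; full precision is carried through to the final answer.)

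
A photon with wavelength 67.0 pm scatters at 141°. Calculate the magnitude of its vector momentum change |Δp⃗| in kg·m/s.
1.8082e-23 kg·m/s

Photon momentum magnitude is p = h/λ.

Initial momentum:
p₀ = h/λ = 6.6261e-34/6.7000e-11 = 9.8897e-24 kg·m/s

After scattering:
λ' = λ + Δλ = 67.0 + 4.3119 = 71.3119 pm
p' = h/λ' = 6.6261e-34/7.1312e-11 = 9.2917e-24 kg·m/s

Momentum is a vector; the scattered photon's direction makes angle θ = 141° with the incident direction. The magnitude of the vector change Δp⃗ = p⃗₀ − p⃗' is found from the law of cosines:
|Δp⃗|² = p₀² + p'² − 2p₀p'cos θ
|Δp⃗|² = (9.8897e-24)² + (9.2917e-24)² − 2·9.8897e-24·9.2917e-24·cos(141°)
|Δp⃗| = 1.8082e-23 kg·m/s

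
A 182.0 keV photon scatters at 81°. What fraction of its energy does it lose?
0.2310 (or 23.10%)

Calculate initial and final photon energies:

Initial: E₀ = 182.0 keV → λ₀ = 6.8123 pm
Compton shift: Δλ = 2.0468 pm
Final wavelength: λ' = 8.8591 pm
Final energy: E' = 139.9517 keV

Fractional energy loss:
(E₀ - E')/E₀ = (182.0000 - 139.9517)/182.0000
= 42.0483/182.0000
= 0.2310
= 23.10%

(Intermediate values are shown rounded; full precision is carried through to the final answer.)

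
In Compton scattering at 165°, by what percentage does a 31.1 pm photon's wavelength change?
15.3374%

Calculate the Compton shift:
Δλ = λ_C(1 - cos(165°))
Δλ = 2.4263 × (1 - cos(165°))
Δλ = 2.4263 × 1.9659
Δλ = 4.7699 pm

Percentage change:
(Δλ/λ₀) × 100 = (4.7699/31.1) × 100
= 15.3374%

(Intermediate values are shown rounded; full precision is carried through to the final answer.)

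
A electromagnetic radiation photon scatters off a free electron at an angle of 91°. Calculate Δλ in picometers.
2.4687 pm

Using the Compton scattering formula:
Δλ = λ_C(1 - cos θ)

where λ_C = h/(m_e·c) ≈ 2.4263 pm is the Compton wavelength of an electron.

For θ = 91°:
cos(91°) = -0.0175
1 - cos(91°) = 1.0175

Δλ = 2.4263 × 1.0175
Δλ = 2.4687 pm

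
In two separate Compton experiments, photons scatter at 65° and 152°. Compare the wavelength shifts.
152° produces the larger shift by a factor of 3.261

Calculate both shifts using Δλ = λ_C(1 - cos θ):

For θ₁ = 65°:
Δλ₁ = 2.4263 × (1 - cos(65°))
Δλ₁ = 2.4263 × 0.5774
Δλ₁ = 1.4009 pm

For θ₂ = 152°:
Δλ₂ = 2.4263 × (1 - cos(152°))
Δλ₂ = 2.4263 × 1.8829
Δλ₂ = 4.5686 pm

The 152° angle produces the larger shift.
Ratio: 4.5686/1.4009 = 3.261

(Intermediate values are shown rounded; full precision is carried through to the final answer.)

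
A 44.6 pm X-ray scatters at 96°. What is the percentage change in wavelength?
6.0088%

Calculate the Compton shift:
Δλ = λ_C(1 - cos(96°))
Δλ = 2.4263 × (1 - cos(96°))
Δλ = 2.4263 × 1.1045
Δλ = 2.6799 pm

Percentage change:
(Δλ/λ₀) × 100 = (2.6799/44.6) × 100
= 6.0088%

(Intermediate values are shown rounded; full precision is carried through to the final answer.)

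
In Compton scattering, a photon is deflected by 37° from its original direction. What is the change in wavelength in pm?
0.4886 pm

Using the Compton scattering formula:
Δλ = λ_C(1 - cos θ)

where λ_C = h/(m_e·c) ≈ 2.4263 pm is the Compton wavelength of an electron.

For θ = 37°:
cos(37°) = 0.7986
1 - cos(37°) = 0.2014

Δλ = 2.4263 × 0.2014
Δλ = 0.4886 pm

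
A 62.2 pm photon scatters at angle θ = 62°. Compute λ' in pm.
63.4872 pm

Using the Compton scattering formula:
λ' = λ + Δλ = λ + λ_C(1 - cos θ)

Given:
- Initial wavelength λ = 62.2 pm
- Scattering angle θ = 62°
- Compton wavelength λ_C ≈ 2.4263 pm

Calculate the shift:
Δλ = 2.4263 × (1 - cos(62°))
Δλ = 2.4263 × 0.5305
Δλ = 1.2872 pm

Final wavelength:
λ' = 62.2 + 1.2872 = 63.4872 pm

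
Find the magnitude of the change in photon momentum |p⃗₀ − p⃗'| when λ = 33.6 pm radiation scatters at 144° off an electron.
3.5351e-23 kg·m/s

Photon momentum magnitude is p = h/λ.

Initial momentum:
p₀ = h/λ = 6.6261e-34/3.3600e-11 = 1.9720e-23 kg·m/s

After scattering:
λ' = λ + Δλ = 33.6 + 4.3892 = 37.9892 pm
p' = h/λ' = 6.6261e-34/3.7989e-11 = 1.7442e-23 kg·m/s

Momentum is a vector; the scattered photon's direction makes angle θ = 144° with the incident direction. The magnitude of the vector change Δp⃗ = p⃗₀ − p⃗' is found from the law of cosines:
|Δp⃗|² = p₀² + p'² − 2p₀p'cos θ
|Δp⃗|² = (1.9720e-23)² + (1.7442e-23)² − 2·1.9720e-23·1.7442e-23·cos(144°)
|Δp⃗| = 3.5351e-23 kg·m/s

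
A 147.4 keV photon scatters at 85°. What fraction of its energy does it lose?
0.2084 (or 20.84%)

Calculate initial and final photon energies:

Initial: E₀ = 147.4 keV → λ₀ = 8.4114 pm
Compton shift: Δλ = 2.2148 pm
Final wavelength: λ' = 10.6263 pm
Final energy: E' = 116.6772 keV

Fractional energy loss:
(E₀ - E')/E₀ = (147.4000 - 116.6772)/147.4000
= 30.7228/147.4000
= 0.2084
= 20.84%

(Intermediate values are shown rounded; full precision is carried through to the final answer.)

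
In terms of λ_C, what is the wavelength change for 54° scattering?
0.4122 λ_C

The Compton shift formula is:
Δλ = λ_C(1 - cos θ)

Dividing both sides by λ_C:
Δλ/λ_C = 1 - cos θ

For θ = 54°:
Δλ/λ_C = 1 - cos(54°)
Δλ/λ_C = 1 - 0.5878
Δλ/λ_C = 0.4122

This means the shift is 0.4122 × λ_C = 1.0002 pm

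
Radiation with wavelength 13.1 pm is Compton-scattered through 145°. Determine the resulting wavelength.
17.5138 pm

Using the Compton scattering formula:
λ' = λ + Δλ = λ + λ_C(1 - cos θ)

Given:
- Initial wavelength λ = 13.1 pm
- Scattering angle θ = 145°
- Compton wavelength λ_C ≈ 2.4263 pm

Calculate the shift:
Δλ = 2.4263 × (1 - cos(145°))
Δλ = 2.4263 × 1.8192
Δλ = 4.4138 pm

Final wavelength:
λ' = 13.1 + 4.4138 = 17.5138 pm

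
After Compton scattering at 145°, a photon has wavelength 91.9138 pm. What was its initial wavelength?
87.5000 pm

From λ' = λ + Δλ, we have λ = λ' - Δλ

First calculate the Compton shift:
Δλ = λ_C(1 - cos θ)
Δλ = 2.4263 × (1 - cos(145°))
Δλ = 2.4263 × 1.8192
Δλ = 4.4138 pm

Initial wavelength:
λ = λ' - Δλ
λ = 91.9138 - 4.4138
λ = 87.5000 pm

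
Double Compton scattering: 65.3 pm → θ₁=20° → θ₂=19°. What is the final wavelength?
65.5785 pm

Apply Compton shift twice:

First scattering at θ₁ = 20°:
Δλ₁ = λ_C(1 - cos(20°))
Δλ₁ = 2.4263 × 0.0603
Δλ₁ = 0.1463 pm

After first scattering:
λ₁ = 65.3 + 0.1463 = 65.4463 pm

Second scattering at θ₂ = 19°:
Δλ₂ = λ_C(1 - cos(19°))
Δλ₂ = 2.4263 × 0.0545
Δλ₂ = 0.1322 pm

Final wavelength:
λ₂ = 65.4463 + 0.1322 = 65.5785 pm

Total shift: Δλ_total = 0.1463 + 0.1322 = 0.2785 pm

(Intermediate values are shown rounded; full precision is carried through to the final answer.)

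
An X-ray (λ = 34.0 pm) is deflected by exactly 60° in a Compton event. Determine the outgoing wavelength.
35.2132 pm

Using the Compton formula: λ' = λ + λ_C(1 − cos θ)

For θ = 60°, cos θ = 1/2 (exact) = 0.5000, so:
1 − cos 60° = 1 − (1/2) = 0.5000

Δλ = λ_C × 0.5000 = 2.4263 × 0.5000 = 1.2132 pm

λ' = 34.0 + 1.2132 = 35.2132 pm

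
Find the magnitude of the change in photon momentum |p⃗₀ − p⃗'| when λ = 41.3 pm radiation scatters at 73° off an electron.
1.8713e-23 kg·m/s

Photon momentum magnitude is p = h/λ.

Initial momentum:
p₀ = h/λ = 6.6261e-34/4.1300e-11 = 1.6044e-23 kg·m/s

After scattering:
λ' = λ + Δλ = 41.3 + 1.7169 = 43.0169 pm
p' = h/λ' = 6.6261e-34/4.3017e-11 = 1.5403e-23 kg·m/s

Momentum is a vector; the scattered photon's direction makes angle θ = 73° with the incident direction. The magnitude of the vector change Δp⃗ = p⃗₀ − p⃗' is found from the law of cosines:
|Δp⃗|² = p₀² + p'² − 2p₀p'cos θ
|Δp⃗|² = (1.6044e-23)² + (1.5403e-23)² − 2·1.6044e-23·1.5403e-23·cos(73°)
|Δp⃗| = 1.8713e-23 kg·m/s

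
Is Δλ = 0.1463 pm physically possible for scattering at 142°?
No, inconsistent

Calculate the expected shift for θ = 142°:

Δλ_expected = λ_C(1 - cos(142°))
Δλ_expected = 2.4263 × (1 - cos(142°))
Δλ_expected = 2.4263 × 1.7880
Δλ_expected = 4.3383 pm

Given shift: 0.1463 pm
Expected shift: 4.3383 pm
Difference: 4.1919 pm

The values do not match. The given shift corresponds to θ ≈ 20.0°, not 142°.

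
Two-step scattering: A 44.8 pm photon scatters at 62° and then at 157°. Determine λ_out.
50.7470 pm

Apply Compton shift twice:

First scattering at θ₁ = 62°:
Δλ₁ = λ_C(1 - cos(62°))
Δλ₁ = 2.4263 × 0.5305
Δλ₁ = 1.2872 pm

After first scattering:
λ₁ = 44.8 + 1.2872 = 46.0872 pm

Second scattering at θ₂ = 157°:
Δλ₂ = λ_C(1 - cos(157°))
Δλ₂ = 2.4263 × 1.9205
Δλ₂ = 4.6597 pm

Final wavelength:
λ₂ = 46.0872 + 4.6597 = 50.7470 pm

Total shift: Δλ_total = 1.2872 + 4.6597 = 5.9470 pm

(Intermediate values are shown rounded; full precision is carried through to the final answer.)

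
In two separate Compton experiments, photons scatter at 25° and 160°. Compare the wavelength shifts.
160° produces the larger shift by a factor of 20.703

Calculate both shifts using Δλ = λ_C(1 - cos θ):

For θ₁ = 25°:
Δλ₁ = 2.4263 × (1 - cos(25°))
Δλ₁ = 2.4263 × 0.0937
Δλ₁ = 0.2273 pm

For θ₂ = 160°:
Δλ₂ = 2.4263 × (1 - cos(160°))
Δλ₂ = 2.4263 × 1.9397
Δλ₂ = 4.7063 pm

The 160° angle produces the larger shift.
Ratio: 4.7063/0.2273 = 20.703

(Intermediate values are shown rounded; full precision is carried through to the final answer.)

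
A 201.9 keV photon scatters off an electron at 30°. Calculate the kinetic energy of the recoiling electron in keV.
10.1502 keV

By energy conservation: K_e = E_initial - E_final

First find the scattered photon energy:
Initial wavelength: λ = hc/E = 6.1409 pm
Compton shift: Δλ = λ_C(1 - cos(30°)) = 0.3251 pm
Final wavelength: λ' = 6.1409 + 0.3251 = 6.4659 pm
Final photon energy: E' = hc/λ' = 191.7498 keV

Electron kinetic energy:
K_e = E - E' = 201.9000 - 191.7498 = 10.1502 keV

(Intermediate values are shown rounded; full precision is carried through to the final answer.)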